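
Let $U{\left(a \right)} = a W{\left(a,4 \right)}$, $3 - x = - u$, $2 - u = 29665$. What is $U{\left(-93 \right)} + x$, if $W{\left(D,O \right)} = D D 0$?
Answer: $-29660$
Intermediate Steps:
$u = -29663$ ($u = 2 - 29665 = -29663$)
$x = -29660$ ($x = 3 - \left(-1\right) \left(-29663\right) = 3 - 29663 = -29660$)
$W{\left(D,O \right)} = 0$ ($W{\left(D,O \right)} = D^{2} \cdot 0 = 0$)
$U{\left(a \right)} = 0$ ($U{\left(a \right)} = a 0 = 0$)
$U{\left(-93 \right)} + x = 0 - 29660 = -29660$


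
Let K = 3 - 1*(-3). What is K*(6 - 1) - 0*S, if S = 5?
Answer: 30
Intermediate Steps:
K = 6 (K = 3 + 3 = 6)
K*(6 - 1) - 0*S = 6*(6 - 1) - 0*5 = 6*5 - 127*0 = 30 + 0 = 30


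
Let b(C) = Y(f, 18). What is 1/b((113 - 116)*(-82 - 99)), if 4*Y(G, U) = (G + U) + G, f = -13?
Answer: -½ ≈ -0.50000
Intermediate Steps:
Y(G, U) = G/2 + U/4 (Y(G, U) = ((G + U) + G)/4 = (U + 2*G)/4 = G/2 + U/4)
b(C) = -2 (b(C) = (½)*(-13) + (¼)*18 = -13/2 + 9/2 = -2)
1/b((113 - 116)*(-82 - 99)) = 1/(-2) = -½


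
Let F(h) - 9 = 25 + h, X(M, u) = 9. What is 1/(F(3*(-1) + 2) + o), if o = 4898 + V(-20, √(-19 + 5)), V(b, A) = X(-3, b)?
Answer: 1/4940 ≈ 0.00020243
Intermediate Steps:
V(b, A) = 9
F(h) = 34 + h (F(h) = 9 + (25 + h) = 34 + h)
o = 4907 (o = 4898 + 9 = 4907)
1/(F(3*(-1) + 2) + o) = 1/((34 + (3*(-1) + 2)) + 4907) = 1/((34 + (-3 + 2)) + 4907) = 1/((34 - 1) + 4907) = 1/(33 + 4907) = 1/4940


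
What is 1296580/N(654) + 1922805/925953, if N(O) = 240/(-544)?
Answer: -2721294929539/925953 ≈ -2.9389e+6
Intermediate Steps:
N(O) = -15/34 (N(O) = 240*(-1/544) = -15/34)
1296580/N(654) + 1922805/925953 = 1296580/(-15/34) + 1922805/925953 = 1296580*(-34/15) + 1922805*(1/925953) = -8816744/3 + 640935/308651 = -2721294929539/925953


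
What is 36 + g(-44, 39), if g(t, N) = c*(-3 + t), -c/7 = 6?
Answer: 2010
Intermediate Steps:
c = -42 (c = -7*6 = -42)
g(t, N) = 126 - 42*t (g(t, N) = -42*(-3 + t) = 126 - 42*t)
36 + g(-44, 39) = 36 + (126 - 42*(-44)) = 36 + (126 + 1848) = 36 + 1974 = 2010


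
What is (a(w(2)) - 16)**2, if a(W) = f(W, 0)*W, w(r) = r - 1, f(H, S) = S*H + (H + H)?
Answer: 196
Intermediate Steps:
f(H, S) = 2*H + H*S (f(H, S) = H*S + 2*H = 2*H + H*S)
w(r) = -1 + r
a(W) = 2*W**2 (a(W) = (W*(2 + 0))*W = (W*2)*W = (2*W)*W = 2*W**2)
(a(w(2)) - 16)**2 = (2*(-1 + 2)**2 - 16)**2 = (2*1**2 - 16)**2 = (2*1 - 16)**2 = (2 - 16)**2 = (-14)**2 = 196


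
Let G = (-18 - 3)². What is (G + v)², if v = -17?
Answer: 179776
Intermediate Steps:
G = 441 (G = (-21)² = 441)
(G + v)² = (441 - 17)² = 424² = 179776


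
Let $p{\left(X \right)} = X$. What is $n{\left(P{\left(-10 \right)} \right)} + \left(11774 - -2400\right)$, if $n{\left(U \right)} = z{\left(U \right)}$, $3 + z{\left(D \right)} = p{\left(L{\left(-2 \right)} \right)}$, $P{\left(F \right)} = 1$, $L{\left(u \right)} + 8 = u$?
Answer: $14161$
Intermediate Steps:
$L{\left(u \right)} = -8 + u$
$z{\left(D \right)} = -13$ ($z{\left(D \right)} = -3 - 10 = -13$)
$n{\left(U \right)} = -13$
$n{\left(P{\left(-10 \right)} \right)} + \left(11774 - -2400\right) = -13 + \left(11774 - -2400\right) = -13 + \left(11774 + 2400\right) = -13 + 14174 = 14161$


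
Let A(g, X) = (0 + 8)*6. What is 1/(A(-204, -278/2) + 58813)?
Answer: 1/58861 ≈ 1.6989e-5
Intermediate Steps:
A(g, X) = 48 (A(g, X) = 8*6 = 48)
1/(A(-204, -278/2) + 58813) = 1/(48 + 58813) = 1/58861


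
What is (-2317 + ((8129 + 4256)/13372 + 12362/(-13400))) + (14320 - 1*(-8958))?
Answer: 117371663973/5599525 ≈ 20961.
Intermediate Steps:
(-2317 + ((8129 + 4256)/13372 + 12362/(-13400))) + (14320 - 1*(-8958)) = (-2317 + (12385*(1/13372) + 12362*(-1/13400))) + (14320 + 8958) = (-2317 + (12385/13372 - 6181/6700)) + 23278 = (-2317 + 20448/5599525) + 23278 = -12974078977/5599525 + 23278 = 117371663973/5599525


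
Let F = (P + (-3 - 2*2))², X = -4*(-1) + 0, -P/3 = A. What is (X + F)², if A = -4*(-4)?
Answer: 9174841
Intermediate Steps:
A = 16
P = -48 (P = -3*16 = -48)
X = 4 (X = 4 + 0 = 4)
F = 3025 (F = (-48 + (-3 - 2*2))² = (-48 + (-3 - 4))² = (-48 - 7)² = (-55)² = 3025)
(X + F)² = (4 + 3025)² = 3029² = 9174841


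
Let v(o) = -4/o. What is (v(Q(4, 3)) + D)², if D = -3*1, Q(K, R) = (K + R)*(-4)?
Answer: 400/49 ≈ 8.1633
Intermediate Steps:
Q(K, R) = -4*K - 4*R
D = -3
(v(Q(4, 3)) + D)² = (-4/(-4*4 - 4*3) - 3)² = (-4/(-16 - 12) - 3)² = (-4/(-28) - 3)² = (-4*(-1/28) - 3)² = (⅐ - 3)² = (-20/7)² = 400/49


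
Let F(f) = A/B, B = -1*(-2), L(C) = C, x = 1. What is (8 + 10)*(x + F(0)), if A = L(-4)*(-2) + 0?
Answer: 90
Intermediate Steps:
A = 8 (A = -4*(-2) + 0 = 8 + 0 = 8)
B = 2
F(f) = 4 (F(f) = 8/2 = 8*(1/2) = 4)
(8 + 10)*(x + F(0)) = (8 + 10)*(1 + 4) = 18*5 = 90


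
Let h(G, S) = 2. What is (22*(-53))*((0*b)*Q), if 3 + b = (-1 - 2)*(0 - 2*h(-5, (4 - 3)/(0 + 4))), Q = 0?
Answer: 0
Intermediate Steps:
b = 9 (b = -3 + (-1 - 2)*(0 - 2*2) = -3 - 3*(0 - 4) = -3 - 3*(-4) = -3 + 12 = 9)
(22*(-53))*((0*b)*Q) = (22*(-53))*((0*9)*0) = -0*0 = -1166*0 = 0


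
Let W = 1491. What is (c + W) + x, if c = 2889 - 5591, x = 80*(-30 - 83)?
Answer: -10251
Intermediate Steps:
x = -9040 (x = 80*(-113) = -9040)
c = -2702
(c + W) + x = (-2702 + 1491) - 9040 = -1211 - 9040 = -10251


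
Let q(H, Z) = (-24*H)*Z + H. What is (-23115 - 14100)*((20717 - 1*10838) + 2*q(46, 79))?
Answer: 6120416115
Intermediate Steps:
q(H, Z) = H - 24*H*Z (q(H, Z) = -24*H*Z + H = H - 24*H*Z)
(-23115 - 14100)*((20717 - 1*10838) + 2*q(46, 79)) = (-23115 - 14100)*((20717 - 1*10838) + 2*(46*(1 - 24*79))) = -37215*((20717 - 10838) + 2*(46*(1 - 1896))) = -37215*(9879 + 2*(46*(-1895))) = -37215*(9879 + 2*(-87170)) = -37215*(9879 - 174340) = -37215*(-164461) = 6120416115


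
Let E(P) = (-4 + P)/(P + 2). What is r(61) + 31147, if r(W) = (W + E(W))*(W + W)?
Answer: 812687/21 ≈ 38699.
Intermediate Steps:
E(P) = (-4 + P)/(2 + P)
r(W) = 2*W*(W + (-4 + W)/(2 + W)) (r(W) = (W + (-4 + W)/(2 + W))*(W + W) = (W + (-4 + W)/(2 + W))*(2*W) = 2*W*(W + (-4 + W)/(2 + W)))
r(61) + 31147 = 2*61*(-4 + 61 + 61*(2 + 61))/(2 + 61) + 31147 = 2*61*(-4 + 61 + 61*63)/63 + 31147 = 2*61*(1/63)*(-4 + 61 + 3843) + 31147 = 2*61*(1/63)*3900 + 31147 = 158600/21 + 31147 = 812687/21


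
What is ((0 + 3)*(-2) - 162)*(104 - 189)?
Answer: 14280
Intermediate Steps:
((0 + 3)*(-2) - 162)*(104 - 189) = (3*(-2) - 162)*(-85) = (-6 - 162)*(-85) = -168*(-85) = 14280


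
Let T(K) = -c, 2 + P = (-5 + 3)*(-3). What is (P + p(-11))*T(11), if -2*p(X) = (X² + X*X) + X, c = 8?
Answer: 892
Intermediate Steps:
p(X) = -X² - X/2 (p(X) = -((X² + X*X) + X)/2 = -((X² + X²) + X)/2 = -(2*X² + X)/2 = -(X + 2*X²)/2 = -X² - X/2)
P = 4 (P = -2 + (-5 + 3)*(-3) = -2 - 2*(-3) = -2 + 6 = 4)
T(K) = -8 (T(K) = -1*8 = -8)
(P + p(-11))*T(11) = (4 - 1*(-11)*(½ - 11))*(-8) = (4 - 1*(-11)*(-21/2))*(-8) = (4 - 231/2)*(-8) = -223/2*(-8) = 892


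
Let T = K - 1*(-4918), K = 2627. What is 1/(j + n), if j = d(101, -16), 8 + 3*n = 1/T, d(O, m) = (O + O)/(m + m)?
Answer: -362160/3251879 ≈ -0.11137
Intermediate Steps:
T = 7545 (T = 2627 - 1*(-4918) = 2627 + 4918 = 7545)
d(O, m) = O/m (d(O, m) = (2*O)/((2*m)) = (2*O)*(1/(2*m)) = O/m)
n = -60359/22635 (n = -8/3 + (⅓)/7545 = -8/3 + (⅓)*(1/7545) = -8/3 + 1/22635 = -60359/22635 ≈ -2.6666)
j = -101/16 (j = 101/(-16) = 101*(-1/16) = -101/16 ≈ -6.3125)
1/(j + n) = 1/(-101/16 - 60359/22635) = 1/(-3251879/362160) = -362160/3251879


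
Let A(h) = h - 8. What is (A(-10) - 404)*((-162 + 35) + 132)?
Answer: -2110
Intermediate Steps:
A(h) = -8 + h
(A(-10) - 404)*((-162 + 35) + 132) = ((-8 - 10) - 404)*((-162 + 35) + 132) = (-18 - 404)*(-127 + 132) = -422*5 = -2110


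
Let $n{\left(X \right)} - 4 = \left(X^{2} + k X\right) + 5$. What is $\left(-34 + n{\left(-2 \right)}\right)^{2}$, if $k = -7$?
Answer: $49$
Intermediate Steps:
$n{\left(X \right)} = 9 + X^{2} - 7 X$ ($n{\left(X \right)} = 4 + \left(\left(X^{2} - 7 X\right) + 5\right) = 4 + \left(5 + X^{2} - 7 X\right) = 9 + X^{2} - 7 X$)
$\left(-34 + n{\left(-2 \right)}\right)^{2} = \left(-34 + \left(9 + \left(-2\right)^{2} - -14\right)\right)^{2} = \left(-34 + \left(9 + 4 + 14\right)\right)^{2} = \left(-34 + 27\right)^{2} = \left(-7\right)^{2} = 49$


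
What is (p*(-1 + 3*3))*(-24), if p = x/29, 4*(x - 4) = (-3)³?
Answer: 528/29 ≈ 18.207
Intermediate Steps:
x = -11/4 (x = 4 + (¼)*(-3)³ = 4 + (¼)*(-27) = 4 - 27/4 = -11/4 ≈ -2.7500)
p = -11/116 (p = -11/4/29 = -11/4*1/29 = -11/116 ≈ -0.094828)
(p*(-1 + 3*3))*(-24) = -11*(-1 + 3*3)/116*(-24) = -11*(-1 + 9)/116*(-24) = -11/116*8*(-24) = -22/29*(-24) = 528/29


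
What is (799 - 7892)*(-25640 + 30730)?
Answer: -36103370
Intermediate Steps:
(799 - 7892)*(-25640 + 30730) = -7093*5090 = -36103370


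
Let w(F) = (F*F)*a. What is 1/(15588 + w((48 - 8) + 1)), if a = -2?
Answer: 1/12226 ≈ 8.1793e-5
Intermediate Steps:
w(F) = -2*F**2 (w(F) = (F*F)*(-2) = F**2*(-2) = -2*F**2)
1/(15588 + w((48 - 8) + 1)) = 1/(15588 - 2*((48 - 8) + 1)**2) = 1/(15588 - 2*(40 + 1)**2) = 1/(15588 - 2*41**2) = 1/(15588 - 2*1681) = 1/(15588 - 3362) = 1/12226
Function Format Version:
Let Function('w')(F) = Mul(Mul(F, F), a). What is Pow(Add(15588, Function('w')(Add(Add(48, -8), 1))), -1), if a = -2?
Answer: Rational(1, 12226) ≈ 8.1793e-5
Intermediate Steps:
Function('w')(F) = Mul(-2, Pow(F, 2)) (Function('w')(F) = Mul(Mul(F, F), -2) = Mul(Pow(F, 2), -2) = Mul(-2, Pow(F, 2)))
Pow(Add(15588, Function('w')(Add(Add(48, -8), 1))), -1) = Pow(Add(15588, Mul(-2, Pow(Add(Add(48, -8), 1), 2))), -1) = Pow(Add(15588, Mul(-2, Pow(Add(40, 1), 2))), -1) = Pow(Add(15588, Mul(-2, Pow(41, 2))), -1) = Pow(Add(15588, Mul(-2, 1681)), -1) = Pow(Add(15588, -3362), -1) = Pow(12226, -1) = Rational(1, 12226)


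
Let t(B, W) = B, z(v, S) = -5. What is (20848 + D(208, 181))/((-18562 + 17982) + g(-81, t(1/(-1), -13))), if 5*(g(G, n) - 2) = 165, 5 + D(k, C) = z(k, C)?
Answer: -20838/545 ≈ -38.235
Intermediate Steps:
D(k, C) = -10 (D(k, C) = -5 - 5 = -10)
g(G, n) = 35 (g(G, n) = 2 + (1/5)*165 = 2 + 33 = 35)
(20848 + D(208, 181))/((-18562 + 17982) + g(-81, t(1/(-1), -13))) = (20848 - 10)/((-18562 + 17982) + 35) = 20838/(-580 + 35) = 20838/(-545) = 20838*(-1/545) = -20838/545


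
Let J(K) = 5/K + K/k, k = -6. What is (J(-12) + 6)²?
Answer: 8281/144 ≈ 57.507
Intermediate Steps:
J(K) = 5/K - K/6 (J(K) = 5/K + K/(-6) = 5/K + K*(-⅙) = 5/K - K/6)
(J(-12) + 6)² = ((5/(-12) - ⅙*(-12)) + 6)² = ((5*(-1/12) + 2) + 6)² = ((-5/12 + 2) + 6)² = (19/12 + 6)² = (91/12)² = 8281/144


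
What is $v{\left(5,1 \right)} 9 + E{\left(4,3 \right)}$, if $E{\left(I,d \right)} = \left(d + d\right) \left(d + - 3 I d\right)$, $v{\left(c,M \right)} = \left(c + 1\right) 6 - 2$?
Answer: $108$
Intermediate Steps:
$v{\left(c,M \right)} = 4 + 6 c$ ($v{\left(c,M \right)} = \left(1 + c\right) 6 - 2 = \left(6 + 6 c\right) - 2 = 4 + 6 c$)
$E{\left(I,d \right)} = 2 d \left(d - 3 I d\right)$
$v{\left(5,1 \right)} 9 + E{\left(4,3 \right)} = \left(4 + 6 \cdot 5\right) 9 + 3^{2} \left(2 - 24\right) = \left(4 + 30\right) 9 + 9 \left(2 - 24\right) = 34 \cdot 9 + 9 \left(-22\right) = 306 - 198 = 108$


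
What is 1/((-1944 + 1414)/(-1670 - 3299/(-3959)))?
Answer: 6608231/2098270 ≈ 3.1494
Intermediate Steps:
1/((-1944 + 1414)/(-1670 - 3299/(-3959))) = 1/(-530/(-1670 - 3299*(-1/3959))) = 1/(-530/(-1670 + 3299/3959)) = 1/(-530/(-6608231/3959)) = 1/(-530*(-3959/6608231)) = 1/(2098270/6608231) = 6608231/2098270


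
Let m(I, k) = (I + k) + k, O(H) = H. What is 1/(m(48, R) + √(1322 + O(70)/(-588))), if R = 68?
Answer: 7728/1366433 - √2331798/1366433 ≈ 0.0045381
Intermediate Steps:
m(I, k) = I + 2*k
1/(m(48, R) + √(1322 + O(70)/(-588))) = 1/((48 + 2*68) + √(1322 + 70/(-588))) = 1/((48 + 136) + √(1322 + 70*(-1/588))) = 1/(184 + √(1322 - 5/42)) = 1/(184 + √(55519/42)) = 1/(184 + √2331798/42)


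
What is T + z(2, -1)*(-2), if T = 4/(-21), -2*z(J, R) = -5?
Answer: -109/21 ≈ -5.1905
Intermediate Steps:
z(J, R) = 5/2 (z(J, R) = -½*(-5) = 5/2)
T = -4/21 (T = 4*(-1/21) = -4/21 ≈ -0.19048)
T + z(2, -1)*(-2) = -4/21 + (5/2)*(-2) = -4/21 - 5 = -109/21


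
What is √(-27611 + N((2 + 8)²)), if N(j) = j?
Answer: I*√27511 ≈ 165.86*I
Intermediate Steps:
√(-27611 + N((2 + 8)²)) = √(-27611 + (2 + 8)²) = √(-27611 + 10²) = √(-27611 + 100) = √(-27511) = I*√27511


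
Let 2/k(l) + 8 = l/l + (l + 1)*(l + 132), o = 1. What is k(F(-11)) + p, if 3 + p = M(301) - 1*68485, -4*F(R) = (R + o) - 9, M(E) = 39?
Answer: -853490549/12469 ≈ -68449.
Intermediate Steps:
F(R) = 2 - R/4 (F(R) = -((R + 1) - 9)/4 = -((1 + R) - 9)/4 = -(-8 + R)/4 = 2 - R/4)
p = -68449 (p = -3 + (39 - 1*68485) = -3 + (39 - 68485) = -3 - 68446 = -68449)
k(l) = 2/(-7 + (1 + l)*(132 + l)) (k(l) = 2/(-8 + (l/l + (l + 1)*(l + 132))) = 2/(-8 + (1 + (1 + l)*(132 + l))) = 2/(-7 + (1 + l)*(132 + l)))
k(F(-11)) + p = 2/(125 + (2 - ¼*(-11))² + 133*(2 - ¼*(-11))) - 68449 = 2/(125 + (2 + 11/4)² + 133*(2 + 11/4)) - 68449 = 2/(125 + (19/4)² + 133*(19/4)) - 68449 = 2/(125 + 361/16 + 2527/4) - 68449 = 2/(12469/16) - 68449 = 2*(16/12469) - 68449 = 32/12469 - 68449 = -853490549/12469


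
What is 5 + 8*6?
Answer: 53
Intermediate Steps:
5 + 8*6 = 5 + 48 = 53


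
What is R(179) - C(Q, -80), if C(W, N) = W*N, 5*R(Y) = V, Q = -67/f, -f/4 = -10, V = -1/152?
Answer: -101841/760 ≈ -134.00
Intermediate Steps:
V = -1/152 (V = -1*1/152 = -1/152 ≈ -0.0065789)
f = 40 (f = -4*(-10) = 40)
Q = -67/40 ≈ -1.6750
R(Y) = -1/760 (R(Y) = (⅕)*(-1/152) = -1/760)
C(W, N) = N*W
R(179) - C(Q, -80) = -1/760 - (-80)*(-67)/40 = -1/760 - 1*134 = -1/760 - 134 = -101841/760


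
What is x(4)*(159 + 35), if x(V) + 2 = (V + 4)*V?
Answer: 5820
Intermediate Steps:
x(V) = -2 + V*(4 + V) (x(V) = -2 + (V + 4)*V = -2 + (4 + V)*V = -2 + V*(4 + V))
x(4)*(159 + 35) = (-2 + 4² + 4*4)*(159 + 35) = (-2 + 16 + 16)*194 = 30*194 = 5820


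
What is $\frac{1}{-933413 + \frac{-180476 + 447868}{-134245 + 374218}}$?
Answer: $- \frac{239973}{223993650457} \approx -1.0713 \cdot 10^{-6}$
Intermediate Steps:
$\frac{1}{-933413 + \frac{-180476 + 447868}{-134245 + 374218}} = \frac{1}{-933413 + \frac{267392}{239973}} = \frac{1}{- \frac{223993650457}{239973}} = - \frac{239973}{223993650457}$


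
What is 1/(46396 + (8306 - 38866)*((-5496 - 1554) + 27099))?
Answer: -1/612651044 ≈ -1.6322e-9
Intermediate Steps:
1/(46396 + (8306 - 38866)*((-5496 - 1554) + 27099)) = 1/(46396 - 30560*(-7050 + 27099)) = 1/(46396 - 30560*20049) = 1/(46396 - 612697440) = 1/(-612651044) = -1/612651044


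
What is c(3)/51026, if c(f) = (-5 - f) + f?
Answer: -5/51026 ≈ -9.7989e-5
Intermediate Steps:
c(f) = -5
c(3)/51026 = -5/51026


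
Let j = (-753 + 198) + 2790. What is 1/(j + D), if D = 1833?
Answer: 1/4068 ≈ 0.00024582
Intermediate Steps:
j = 2235 (j = -555 + 2790 = 2235)
1/(j + D) = 1/(2235 + 1833) = 1/4068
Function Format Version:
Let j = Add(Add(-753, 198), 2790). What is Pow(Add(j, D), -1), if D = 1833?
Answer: Rational(1, 4068) ≈ 0.00024582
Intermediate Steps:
j = 2235 (j = Add(-555, 2790) = 2235)
Pow(Add(j, D), -1) = Pow(Add(2235, 1833), -1) = Pow(4068, -1) = Rational(1, 4068)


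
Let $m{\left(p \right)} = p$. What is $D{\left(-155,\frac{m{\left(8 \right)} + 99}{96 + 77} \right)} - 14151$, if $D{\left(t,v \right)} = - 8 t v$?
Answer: $- \frac{2315443}{173} \approx -13384.0$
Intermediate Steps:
$D{\left(t,v \right)} = - 8 t v$
$D{\left(-155,\frac{m{\left(8 \right)} + 99}{96 + 77} \right)} - 14151 = \left(-8\right) \left(-155\right) \frac{8 + 99}{96 + 77} - 14151 = \left(-8\right) \left(-155\right) \frac{107}{173} - 14151 = \frac{132680}{173} - 14151 = - \frac{2315443}{173}$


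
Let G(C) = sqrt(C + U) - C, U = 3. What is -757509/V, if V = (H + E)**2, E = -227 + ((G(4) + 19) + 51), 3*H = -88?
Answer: -555810108606/26565414121 - 11678516253*sqrt(7)/53130828242 ≈ -21.504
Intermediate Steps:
H = -88/3 (H = (1/3)*(-88) = -88/3 ≈ -29.333)
G(C) = sqrt(3 + C) - C (G(C) = sqrt(C + 3) - C = sqrt(3 + C) - C)
E = -161 + sqrt(7) (E = -227 + (((sqrt(3 + 4) - 1*4) + 19) + 51) = -227 + (((sqrt(7) - 4) + 19) + 51) = -227 + (((-4 + sqrt(7)) + 19) + 51) = -227 + ((15 + sqrt(7)) + 51) = -227 + (66 + sqrt(7)) = -161 + sqrt(7) ≈ -158.35)
V = (-571/3 + sqrt(7))**2 (V = (-88/3 + (-161 + sqrt(7)))**2 = (-571/3 + sqrt(7))**2 ≈ 35227.)
-757509/V = -757509/(326104/9 - 1142*sqrt(7)/3)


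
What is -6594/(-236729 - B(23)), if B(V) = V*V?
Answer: 157/5649 ≈ 0.027793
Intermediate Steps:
B(V) = V**2
-6594/(-236729 - B(23)) = -6594/(-236729 - 1*23**2) = -6594/(-236729 - 1*529) = -6594/(-236729 - 529) = -6594/(-237258) = -6594*(-1/237258) = 157/5649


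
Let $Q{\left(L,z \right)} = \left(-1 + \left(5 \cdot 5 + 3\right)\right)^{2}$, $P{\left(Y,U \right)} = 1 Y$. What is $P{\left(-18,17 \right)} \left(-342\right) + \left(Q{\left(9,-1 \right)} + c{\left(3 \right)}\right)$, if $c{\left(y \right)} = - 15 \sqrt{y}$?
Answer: $6885 - 15 \sqrt{3} \approx 6859.0$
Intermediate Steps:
$P{\left(Y,U \right)} = Y$
$Q{\left(L,z \right)} = 729$ ($Q{\left(L,z \right)} = \left(-1 + \left(25 + 3\right)\right)^{2} = \left(-1 + 28\right)^{2} = 27^{2} = 729$)
$P{\left(-18,17 \right)} \left(-342\right) + \left(Q{\left(9,-1 \right)} + c{\left(3 \right)}\right) = \left(-18\right) \left(-342\right) + \left(729 - 15 \sqrt{3}\right) = 6156 + \left(729 - 15 \sqrt{3}\right) = 6885 - 15 \sqrt{3}$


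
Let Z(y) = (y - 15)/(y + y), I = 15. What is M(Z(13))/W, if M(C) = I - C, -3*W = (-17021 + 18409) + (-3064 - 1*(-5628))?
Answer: -147/12844 ≈ -0.011445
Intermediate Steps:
Z(y) = (-15 + y)/(2*y) (Z(y) = (-15 + y)/((2*y)) = (-15 + y)*(1/(2*y)) = (-15 + y)/(2*y))
W = -3952/3 (W = -((-17021 + 18409) + (-3064 - 1*(-5628)))/3 = -(1388 + (-3064 + 5628))/3 = -(1388 + 2564)/3 = -⅓*3952 = -3952/3 ≈ -1317.3)
M(C) = 15 - C
M(Z(13))/W = (15 - (-15 + 13)/(2*13))/(-3952/3) = (15 - (-2)/(2*13))*(-3/3952) = (15 - 1*(-1/13))*(-3/3952) = (15 + 1/13)*(-3/3952) = (196/13)*(-3/3952) = -147/12844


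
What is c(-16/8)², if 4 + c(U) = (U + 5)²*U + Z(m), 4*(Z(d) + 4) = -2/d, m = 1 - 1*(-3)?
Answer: 43681/64 ≈ 682.52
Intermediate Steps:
m = 4 (m = 1 + 3 = 4)
Z(d) = -4 - 1/(2*d) (Z(d) = -4 + (-2/d)/4 = -4 - 1/(2*d))
c(U) = -65/8 + U*(5 + U)² (c(U) = -4 + ((U + 5)²*U + (-4 - ½/4)) = -4 + ((5 + U)²*U + (-4 - ½*¼)) = -4 + (U*(5 + U)² + (-4 - ⅛)) = -4 + (U*(5 + U)² - 33/8) = -4 + (-33/8 + U*(5 + U)²) = -65/8 + U*(5 + U)²)
c(-16/8)² = (-65/8 + (-16/8)*(5 - 16/8)²)² = (-65/8 + (-16*⅛)*(5 - 16*⅛)²)² = (-65/8 - 2*(5 - 2)²)² = (-65/8 - 2*3²)² = (-65/8 - 2*9)² = (-65/8 - 18)² = (-209/8)² = 43681/64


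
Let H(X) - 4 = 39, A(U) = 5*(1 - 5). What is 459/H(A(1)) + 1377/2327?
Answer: 1127304/100061 ≈ 11.266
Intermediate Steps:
A(U) = -20 (A(U) = 5*(-4) = -20)
H(X) = 43 (H(X) = 4 + 39 = 43)
459/H(A(1)) + 1377/2327 = 459/43 + 1377/2327 = 1127304/100061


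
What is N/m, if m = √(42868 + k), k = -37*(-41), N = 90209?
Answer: 90209*√44385/44385 ≈ 428.19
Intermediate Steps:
k = 1517
m = √44385 (m = √(42868 + 1517) = √44385 ≈ 210.68)
N/m = 90209/(√44385) = 90209*(√44385/44385) = 90209*√44385/44385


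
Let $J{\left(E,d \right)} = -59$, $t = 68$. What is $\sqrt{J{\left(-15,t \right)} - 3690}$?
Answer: $i \sqrt{3749} \approx 61.229 i$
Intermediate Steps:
$\sqrt{J{\left(-15,t \right)} - 3690} = \sqrt{-59 - 3690} = \sqrt{-3749} = i \sqrt{3749}$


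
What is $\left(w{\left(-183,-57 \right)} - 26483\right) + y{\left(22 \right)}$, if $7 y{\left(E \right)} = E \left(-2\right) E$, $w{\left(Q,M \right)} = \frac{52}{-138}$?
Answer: $- \frac{12858263}{483} \approx -26622.0$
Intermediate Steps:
$w{\left(Q,M \right)} = - \frac{26}{69}$ ($w{\left(Q,M \right)} = 52 \left(- \frac{1}{138}\right) = - \frac{26}{69}$)
$y{\left(E \right)} = - \frac{2 E^{2}}{7}$ ($y{\left(E \right)} = \frac{E \left(-2\right) E}{7} = \frac{- 2 E E}{7} = \frac{\left(-2\right) E^{2}}{7} = - \frac{2 E^{2}}{7}$)
$\left(w{\left(-183,-57 \right)} - 26483\right) + y{\left(22 \right)} = \left(- \frac{26}{69} - 26483\right) - \frac{2 \cdot 22^{2}}{7} = - \frac{1827353}{69} - \frac{968}{7} = - \frac{12858263}{483}$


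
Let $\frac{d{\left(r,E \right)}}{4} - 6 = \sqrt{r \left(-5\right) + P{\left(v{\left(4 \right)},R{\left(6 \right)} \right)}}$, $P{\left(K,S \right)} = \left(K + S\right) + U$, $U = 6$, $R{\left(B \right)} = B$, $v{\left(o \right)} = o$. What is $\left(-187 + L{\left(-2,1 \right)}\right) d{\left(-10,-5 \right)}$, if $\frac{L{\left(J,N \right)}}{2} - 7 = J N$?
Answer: $-4248 - 708 \sqrt{66} \approx -9999.8$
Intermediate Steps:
$P{\left(K,S \right)} = 6 + K + S$ ($P{\left(K,S \right)} = \left(K + S\right) + 6 = 6 + K + S$)
$L{\left(J,N \right)} = 14 + 2 J N$
$d{\left(r,E \right)} = 24 + 4 \sqrt{16 - 5 r}$ ($d{\left(r,E \right)} = 24 + 4 \sqrt{r \left(-5\right) + \left(6 + 4 + 6\right)} = 24 + 4 \sqrt{- 5 r + 16} = 24 + 4 \sqrt{16 - 5 r}$)
$\left(-187 + L{\left(-2,1 \right)}\right) d{\left(-10,-5 \right)} = \left(-187 + \left(14 + 2 \left(-2\right) 1\right)\right) \left(24 + 4 \sqrt{16 - -50}\right) = \left(-187 + \left(14 - 4\right)\right) \left(24 + 4 \sqrt{16 + 50}\right) = \left(-187 + 10\right) \left(24 + 4 \sqrt{66}\right) = - 177 \left(24 + 4 \sqrt{66}\right) = -4248 - 708 \sqrt{66}$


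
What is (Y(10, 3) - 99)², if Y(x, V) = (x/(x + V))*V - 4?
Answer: 1713481/169 ≈ 10139.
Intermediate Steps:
Y(x, V) = -4 + V*x/(V + x) (Y(x, V) = (x/(V + x))*V - 4 = V*x/(V + x) - 4 = -4 + V*x/(V + x))
(Y(10, 3) - 99)² = ((-4*3 - 4*10 + 3*10)/(3 + 10) - 99)² = ((-12 - 40 + 30)/13 - 99)² = ((1/13)*(-22) - 99)² = (-22/13 - 99)² = (-1309/13)² = 1713481/169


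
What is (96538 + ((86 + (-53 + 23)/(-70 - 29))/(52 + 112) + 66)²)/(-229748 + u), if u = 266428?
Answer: 92412565871/33573369060 ≈ 2.7526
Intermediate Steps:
(96538 + ((86 + (-53 + 23)/(-70 - 29))/(52 + 112) + 66)²)/(-229748 + u) = (96538 + ((86 + (-53 + 23)/(-70 - 29))/(52 + 112) + 66)²)/(-229748 + 266428) = (96538 + ((86 - 30/(-99))/164 + 66)²)/36680 = (96538 + ((86 - 30*(-1/99))*(1/164) + 66)²)*(1/36680) = (96538 + ((86 + 10/33)*(1/164) + 66)²)*(1/36680) = (96538 + ((2848/33)*(1/164) + 66)²)*(1/36680) = (96538 + (712/1353 + 66)²)*(1/36680) = (96538 + (90010/1353)²)*(1/36680) = (96538 + 8101800100/1830609)*(1/36680) = (184825131742/1830609)*(1/36680) = 92412565871/33573369060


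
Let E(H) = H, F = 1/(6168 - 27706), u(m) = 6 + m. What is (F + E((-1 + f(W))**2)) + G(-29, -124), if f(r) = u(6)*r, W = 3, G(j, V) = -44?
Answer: 25436377/21538 ≈ 1181.0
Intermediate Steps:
F = -1/21538 (F = 1/(-21538) = -1/21538 ≈ -4.6430e-5)
f(r) = 12*r (f(r) = (6 + 6)*r = 12*r)
(F + E((-1 + f(W))**2)) + G(-29, -124) = (-1/21538 + (-1 + 12*3)**2) - 44 = (-1/21538 + (-1 + 36)**2) - 44 = (-1/21538 + 35**2) - 44 = (-1/21538 + 1225) - 44 = 26384049/21538 - 44 = 25436377/21538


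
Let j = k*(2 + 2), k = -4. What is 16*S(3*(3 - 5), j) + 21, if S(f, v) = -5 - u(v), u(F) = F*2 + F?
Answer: 709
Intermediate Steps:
u(F) = 3*F (u(F) = 2*F + F = 3*F)
j = -16 (j = -4*(2 + 2) = -4*4 = -16)
S(f, v) = -5 - 3*v
16*S(3*(3 - 5), j) + 21 = 16*(-5 - 3*(-16)) + 21 = 16*(-5 + 48) + 21 = 16*43 + 21 = 688 + 21 = 709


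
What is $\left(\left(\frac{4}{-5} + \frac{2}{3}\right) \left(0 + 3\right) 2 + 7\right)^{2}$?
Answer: $\frac{961}{25} \approx 38.44$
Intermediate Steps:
$\left(\left(\frac{4}{-5} + \frac{2}{3}\right) \left(0 + 3\right) 2 + 7\right)^{2} = \left(\left(4 \left(- \frac{1}{5}\right) + 2 \cdot \frac{1}{3}\right) 3 \cdot 2 + 7\right)^{2} = \left(\left(- \frac{4}{5} + \frac{2}{3}\right) 6 + 7\right)^{2} = \left(\left(- \frac{2}{15}\right) 6 + 7\right)^{2} = \left(- \frac{4}{5} + 7\right)^{2} = \left(\frac{31}{5}\right)^{2} = \frac{961}{25}$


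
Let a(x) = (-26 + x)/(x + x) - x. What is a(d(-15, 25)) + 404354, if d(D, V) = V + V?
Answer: 10107606/25 ≈ 4.0430e+5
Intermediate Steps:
d(D, V) = 2*V
a(x) = -x + (-26 + x)/(2*x) (a(x) = (-26 + x)/((2*x)) - x = (-26 + x)*(1/(2*x)) - x = (-26 + x)/(2*x) - x = -x + (-26 + x)/(2*x))
a(d(-15, 25)) + 404354 = (1/2 - 2*25 - 13/(2*25)) + 404354 = (1/2 - 1*50 - 13/50) + 404354 = (1/2 - 50 - 13*1/50) + 404354 = (1/2 - 50 - 13/50) + 404354 = -1244/25 + 404354 = 10107606/25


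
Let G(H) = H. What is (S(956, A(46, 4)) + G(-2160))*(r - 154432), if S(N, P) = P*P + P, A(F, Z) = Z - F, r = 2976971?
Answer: -1236272082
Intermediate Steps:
S(N, P) = P + P² (S(N, P) = P² + P = P + P²)
(S(956, A(46, 4)) + G(-2160))*(r - 154432) = ((4 - 1*46)*(1 + (4 - 1*46)) - 2160)*(2976971 - 154432) = ((4 - 46)*(1 + (4 - 46)) - 2160)*2822539 = (-42*(1 - 42) - 2160)*2822539 = (-42*(-41) - 2160)*2822539 = (1722 - 2160)*2822539 = -438*2822539 = -1236272082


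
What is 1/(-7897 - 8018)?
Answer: -1/15915 ≈ -6.2834e-5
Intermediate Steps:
1/(-7897 - 8018) = 1/(-15915) = -1/15915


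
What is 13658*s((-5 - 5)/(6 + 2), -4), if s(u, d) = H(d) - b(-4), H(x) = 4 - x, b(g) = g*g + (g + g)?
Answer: 0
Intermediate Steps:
b(g) = g² + 2*g
s(u, d) = -4 - d (s(u, d) = (4 - d) - (-4)*(2 - 4) = (4 - d) - (-4)*(-2) = (4 - d) - 1*8 = (4 - d) - 8 = -4 - d)
13658*s((-5 - 5)/(6 + 2), -4) = 13658*(-4 - 1*(-4)) = 13658*(-4 + 4) = 13658*0 = 0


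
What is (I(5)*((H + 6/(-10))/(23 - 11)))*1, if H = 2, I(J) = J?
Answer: 7/12 ≈ 0.58333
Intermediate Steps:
(I(5)*((H + 6/(-10))/(23 - 11)))*1 = (5*((2 + 6/(-10))/(23 - 11)))*1 = (5*((2 + 6*(-1/10))/12))*1 = (5*((2 - 3/5)*(1/12)))*1 = (5*((7/5)*(1/12)))*1 = (5*(7/60))*1 = (7/12)*1 = 7/12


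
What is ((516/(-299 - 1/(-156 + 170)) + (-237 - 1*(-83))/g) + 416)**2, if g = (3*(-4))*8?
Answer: 6985894389845569/40391352576 ≈ 1.7296e+5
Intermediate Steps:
g = -96 (g = -12*8 = -96)
((516/(-299 - 1/(-156 + 170)) + (-237 - 1*(-83))/g) + 416)**2 = ((516/(-299 - 1/(-156 + 170)) + (-237 - 1*(-83))/(-96)) + 416)**2 = ((516/(-299 - 1/14) + (-237 + 83)*(-1/96)) + 416)**2 = ((516/(-299 - 1*1/14) - 154*(-1/96)) + 416)**2 = ((516/(-299 - 1/14) + 77/48) + 416)**2 = ((516/(-4187/14) + 77/48) + 416)**2 = ((516*(-14/4187) + 77/48) + 416)**2 = ((-7224/4187 + 77/48) + 416)**2 = (-24353/200976 + 416)**2 = (83581663/200976)**2 = 6985894389845569/40391352576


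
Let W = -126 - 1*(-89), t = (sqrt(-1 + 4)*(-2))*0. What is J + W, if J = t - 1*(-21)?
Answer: -16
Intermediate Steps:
t = 0 (t = (sqrt(3)*(-2))*0 = -2*sqrt(3)*0 = 0)
W = -37 (W = -126 + 89 = -37)
J = 21 (J = 0 - 1*(-21) = 0 + 21 = 21)
J + W = 21 - 37 = -16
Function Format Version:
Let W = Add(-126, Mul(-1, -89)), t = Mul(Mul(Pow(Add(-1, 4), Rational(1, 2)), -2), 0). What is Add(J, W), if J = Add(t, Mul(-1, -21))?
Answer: -16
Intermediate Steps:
t = 0 (t = Mul(Mul(Pow(3, Rational(1, 2)), -2), 0) = Mul(Mul(-2, Pow(3, Rational(1, 2))), 0) = 0)
W = -37 (W = Add(-126, 89) = -37)
J = 21 (J = Add(0, Mul(-1, -21)) = Add(0, 21) = 21)
Add(J, W) = Add(21, -37) = -16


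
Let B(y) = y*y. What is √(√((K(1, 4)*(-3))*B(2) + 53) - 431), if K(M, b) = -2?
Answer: √(-431 + √77) ≈ 20.548*I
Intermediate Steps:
B(y) = y²
√(√((K(1, 4)*(-3))*B(2) + 53) - 431) = √(√(-2*(-3)*2² + 53) - 431) = √(√(6*4 + 53) - 431) = √(√(24 + 53) - 431) = √(√77 - 431) = √(-431 + √77)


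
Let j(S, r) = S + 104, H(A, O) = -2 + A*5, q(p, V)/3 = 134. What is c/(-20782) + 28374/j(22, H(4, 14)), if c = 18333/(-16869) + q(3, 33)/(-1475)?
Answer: 815111244833741/3619651336350 ≈ 225.19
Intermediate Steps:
q(p, V) = 402 (q(p, V) = 3*134 = 402)
H(A, O) = -2 + 5*A
c = -11274171/8293925 (c = 18333/(-16869) + 402/(-1475) = 18333*(-1/16869) + 402*(-1/1475) = -6111/5623 - 402/1475 = -11274171/8293925 ≈ -1.3593)
j(S, r) = 104 + S
c/(-20782) + 28374/j(22, H(4, 14)) = -11274171/8293925/(-20782) + 28374/(104 + 22) = -11274171/8293925*(-1/20782) + 28374/126 = 11274171/172364349350 + 28374*(1/126) = 11274171/172364349350 + 4729/21 = 815111244833741/3619651336350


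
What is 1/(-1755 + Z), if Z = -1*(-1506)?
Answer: -1/249 ≈ -0.0040161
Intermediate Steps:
Z = 1506
1/(-1755 + Z) = 1/(-1755 + 1506) = 1/(-249) = -1/249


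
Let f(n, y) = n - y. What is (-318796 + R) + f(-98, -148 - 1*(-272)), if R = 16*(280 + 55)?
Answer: -313658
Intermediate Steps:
R = 5360 (R = 16*335 = 5360)
(-318796 + R) + f(-98, -148 - 1*(-272)) = (-318796 + 5360) + (-98 - (-148 - 1*(-272))) = -313436 + (-98 - (-148 + 272)) = -313436 + (-98 - 1*124) = -313436 + (-98 - 124) = -313436 - 222 = -313658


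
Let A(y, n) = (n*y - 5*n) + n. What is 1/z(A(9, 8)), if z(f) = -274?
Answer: -1/274 ≈ -0.0036496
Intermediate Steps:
A(y, n) = -4*n + n*y (A(y, n) = (-5*n + n*y) + n = -4*n + n*y)
1/z(A(9, 8)) = 1/(-274) = -1/274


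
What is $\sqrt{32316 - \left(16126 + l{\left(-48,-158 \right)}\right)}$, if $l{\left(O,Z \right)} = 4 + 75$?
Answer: $\sqrt{16111} \approx 126.93$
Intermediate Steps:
$l{\left(O,Z \right)} = 79$
$\sqrt{32316 - \left(16126 + l{\left(-48,-158 \right)}\right)} = \sqrt{32316 - 16205} = \sqrt{16111}$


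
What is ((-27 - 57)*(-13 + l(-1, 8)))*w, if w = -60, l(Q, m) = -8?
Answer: -105840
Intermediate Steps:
((-27 - 57)*(-13 + l(-1, 8)))*w = ((-27 - 57)*(-13 - 8))*(-60) = -84*(-21)*(-60) = 1764*(-60) = -105840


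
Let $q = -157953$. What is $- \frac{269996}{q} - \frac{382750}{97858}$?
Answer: $- \frac{17017621091}{7728482337} \approx -2.2019$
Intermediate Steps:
$- \frac{269996}{q} - \frac{382750}{97858} = - \frac{269996}{-157953} - \frac{382750}{97858} = \left(-269996\right) \left(- \frac{1}{157953}\right) - \frac{191375}{48929} = \frac{269996}{157953} - \frac{191375}{48929} = - \frac{17017621091}{7728482337}$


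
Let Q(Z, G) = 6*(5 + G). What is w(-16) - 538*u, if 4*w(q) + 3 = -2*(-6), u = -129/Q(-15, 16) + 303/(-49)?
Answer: 2281367/588 ≈ 3879.9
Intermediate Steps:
Q(Z, G) = 30 + 6*G
u = -2119/294 (u = -129/(30 + 6*16) + 303/(-49) = -129/(30 + 96) + 303*(-1/49) = -129/126 - 303/49 = -129*1/126 - 303/49 = -43/42 - 303/49 = -2119/294 ≈ -7.2075)
w(q) = 9/4 (w(q) = -¾ + (-2*(-6))/4 = -¾ + (¼)*12 = -¾ + 3 = 9/4)
w(-16) - 538*u = 9/4 - 538*(-2119/294) = 9/4 + 570011/147 = 2281367/588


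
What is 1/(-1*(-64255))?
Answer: 1/64255 ≈ 1.5563e-5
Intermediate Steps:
1/(-1*(-64255)) = 1/64255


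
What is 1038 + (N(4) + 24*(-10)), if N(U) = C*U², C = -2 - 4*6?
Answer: 382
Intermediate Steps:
C = -26 (C = -2 - 24 = -26)
N(U) = -26*U²
1038 + (N(4) + 24*(-10)) = 1038 + (-26*4² + 24*(-10)) = 1038 + (-26*16 - 240) = 1038 + (-416 - 240) = 1038 - 656 = 382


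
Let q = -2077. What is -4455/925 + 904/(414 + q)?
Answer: -1648973/307655 ≈ -5.3598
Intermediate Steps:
-4455/925 + 904/(414 + q) = -4455/925 + 904/(414 - 2077) = -4455*1/925 + 904/(-1663) = -891/185 + 904*(-1/1663) = -891/185 - 904/1663 = -1648973/307655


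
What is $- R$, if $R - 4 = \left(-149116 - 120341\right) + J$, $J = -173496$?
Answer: $442949$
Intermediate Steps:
$R = -442949$ ($R = 4 - 442953 = -442949$)
$- R = \left(-1\right) \left(-442949\right) = 442949$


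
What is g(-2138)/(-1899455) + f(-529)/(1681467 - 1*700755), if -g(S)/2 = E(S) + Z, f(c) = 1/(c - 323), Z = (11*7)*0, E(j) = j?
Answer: -3572884783679/1587121201789920 ≈ -0.0022512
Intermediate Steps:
Z = 0 (Z = 77*0 = 0)
f(c) = 1/(-323 + c)
g(S) = -2*S (g(S) = -2*(S + 0) = -2*S)
g(-2138)/(-1899455) + f(-529)/(1681467 - 1*700755) = -2*(-2138)/(-1899455) + 1/((-323 - 529)*(1681467 - 1*700755)) = 4276*(-1/1899455) + 1/((-852)*(1681467 - 700755)) = -4276/1899455 - 1/852/980712 = -4276/1899455 - 1/852*1/980712 = -4276/1899455 - 1/835566624 = -3572884783679/1587121201789920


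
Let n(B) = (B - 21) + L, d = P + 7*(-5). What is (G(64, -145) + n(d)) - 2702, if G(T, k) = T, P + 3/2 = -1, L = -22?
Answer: -5437/2 ≈ -2718.5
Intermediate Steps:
P = -5/2 (P = -3/2 - 1 = -5/2 ≈ -2.5000)
d = -75/2 (d = -5/2 + 7*(-5) = -5/2 - 35 = -75/2 ≈ -37.500)
n(B) = -43 + B (n(B) = (B - 21) - 22 = (-21 + B) - 22 = -43 + B)
(G(64, -145) + n(d)) - 2702 = (64 + (-43 - 75/2)) - 2702 = (64 - 161/2) - 2702 = -33/2 - 2702 = -5437/2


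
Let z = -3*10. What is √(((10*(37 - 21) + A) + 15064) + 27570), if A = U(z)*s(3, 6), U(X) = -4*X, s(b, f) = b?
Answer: √43154 ≈ 207.74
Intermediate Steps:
z = -30
A = 360 (A = -4*(-30)*3 = 120*3 = 360)
√(((10*(37 - 21) + A) + 15064) + 27570) = √(((10*(37 - 21) + 360) + 15064) + 27570) = √(((10*16 + 360) + 15064) + 27570) = √(((160 + 360) + 15064) + 27570) = √((520 + 15064) + 27570) = √(15584 + 27570) = √43154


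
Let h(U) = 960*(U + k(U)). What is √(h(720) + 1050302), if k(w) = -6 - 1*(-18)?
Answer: √1753022 ≈ 1324.0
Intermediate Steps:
k(w) = 12 (k(w) = -6 + 18 = 12)
h(U) = 11520 + 960*U (h(U) = 960*(U + 12) = 960*(12 + U) = 11520 + 960*U)
√(h(720) + 1050302) = √((11520 + 960*720) + 1050302) = √((11520 + 691200) + 1050302) = √(702720 + 1050302) = √1753022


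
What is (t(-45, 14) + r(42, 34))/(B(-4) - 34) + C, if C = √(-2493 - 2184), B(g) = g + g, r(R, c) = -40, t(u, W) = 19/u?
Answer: 1819/1890 + I*√4677 ≈ 0.96243 + 68.389*I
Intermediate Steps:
B(g) = 2*g
C = I*√4677 (C = √(-4677) = I*√4677 ≈ 68.389*I)
(t(-45, 14) + r(42, 34))/(B(-4) - 34) + C = (19/(-45) - 40)/(2*(-4) - 34) + I*√4677 = (19*(-1/45) - 40)/(-8 - 34) + I*√4677 = (-19/45 - 40)/(-42) + I*√4677 = -1819/45*(-1/42) + I*√4677 = 1819/1890 + I*√4677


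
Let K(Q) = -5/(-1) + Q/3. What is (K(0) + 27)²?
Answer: 1024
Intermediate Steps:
K(Q) = 5 + Q/3 (K(Q) = -5*(-1) + Q*(⅓) = 5 + Q/3)
(K(0) + 27)² = ((5 + (⅓)*0) + 27)² = ((5 + 0) + 27)² = (5 + 27)² = 32² = 1024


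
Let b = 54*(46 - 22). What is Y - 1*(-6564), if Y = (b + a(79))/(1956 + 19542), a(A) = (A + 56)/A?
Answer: 3716006469/566114 ≈ 6564.1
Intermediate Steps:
a(A) = (56 + A)/A
b = 1296 (b = 54*24 = 1296)
Y = 34173/566114 (Y = (1296 + (56 + 79)/79)/(1956 + 19542) = (1296 + (1/79)*135)/21498 = (1296 + 135/79)*(1/21498) = (102519/79)*(1/21498) = 34173/566114 ≈ 0.060364)
Y - 1*(-6564) = 34173/566114 - 1*(-6564) = 34173/566114 + 6564 = 3716006469/566114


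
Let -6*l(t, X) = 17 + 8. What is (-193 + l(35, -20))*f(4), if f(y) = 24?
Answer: -4732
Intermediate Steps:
l(t, X) = -25/6 (l(t, X) = -(17 + 8)/6 = -⅙*25 = -25/6)
(-193 + l(35, -20))*f(4) = (-193 - 25/6)*24 = -1183/6*24 = -4732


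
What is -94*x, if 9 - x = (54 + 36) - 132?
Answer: -4794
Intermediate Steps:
x = 51 (x = 9 - ((54 + 36) - 132) = 9 - (90 - 132) = 9 - 1*(-42) = 9 + 42 = 51)
-94*x = -94*51 = -4794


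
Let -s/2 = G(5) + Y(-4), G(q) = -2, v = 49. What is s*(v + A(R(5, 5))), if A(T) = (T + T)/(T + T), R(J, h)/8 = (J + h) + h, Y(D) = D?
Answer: 600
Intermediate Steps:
R(J, h) = 8*J + 16*h (R(J, h) = 8*((J + h) + h) = 8*(J + 2*h) = 8*J + 16*h)
A(T) = 1 (A(T) = (2*T)/((2*T)) = (2*T)*(1/(2*T)) = 1)
s = 12 (s = -2*(-2 - 4) = -2*(-6) = 12)
s*(v + A(R(5, 5))) = 12*(49 + 1) = 12*50 = 600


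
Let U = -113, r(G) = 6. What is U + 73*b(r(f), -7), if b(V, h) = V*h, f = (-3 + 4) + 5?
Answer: -3179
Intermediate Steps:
f = 6 (f = 1 + 5 = 6)
U + 73*b(r(f), -7) = -113 + 73*(6*(-7)) = -113 + 73*(-42) = -113 - 3066 = -3179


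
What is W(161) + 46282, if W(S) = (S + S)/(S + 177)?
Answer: 7821819/169 ≈ 46283.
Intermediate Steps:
W(S) = 2*S/(177 + S) (W(S) = (2*S)/(177 + S) = 2*S/(177 + S))
W(161) + 46282 = 2*161/(177 + 161) + 46282 = 2*161/338 + 46282 = 2*161*(1/338) + 46282 = 161/169 + 46282 = 7821819/169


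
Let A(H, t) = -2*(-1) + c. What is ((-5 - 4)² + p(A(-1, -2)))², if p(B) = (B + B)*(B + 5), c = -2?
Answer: 6561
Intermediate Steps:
A(H, t) = 0 (A(H, t) = -2*(-1) - 2 = 2 - 2 = 0)
p(B) = 2*B*(5 + B) (p(B) = (2*B)*(5 + B) = 2*B*(5 + B))
((-5 - 4)² + p(A(-1, -2)))² = ((-5 - 4)² + 2*0*(5 + 0))² = ((-9)² + 2*0*5)² = (81 + 0)² = 81² = 6561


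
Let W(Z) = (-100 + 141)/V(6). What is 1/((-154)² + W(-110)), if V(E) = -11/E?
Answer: 11/260630 ≈ 4.2205e-5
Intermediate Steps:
W(Z) = -246/11 (W(Z) = (-100 + 141)/((-11/6)) = 41/((-11*⅙)) = 41/(-11/6) = 41*(-6/11) = -246/11)
1/((-154)² + W(-110)) = 1/((-154)² - 246/11) = 1/(23716 - 246/11) = 1/(260630/11) = 11/260630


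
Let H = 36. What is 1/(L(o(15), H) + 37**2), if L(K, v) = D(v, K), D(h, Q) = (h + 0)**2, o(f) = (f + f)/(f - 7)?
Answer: 1/2665 ≈ 0.00037523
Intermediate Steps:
o(f) = 2*f/(-7 + f) (o(f) = (2*f)/(-7 + f) = 2*f/(-7 + f))
D(h, Q) = h**2
L(K, v) = v**2
1/(L(o(15), H) + 37**2) = 1/(36**2 + 37**2) = 1/(1296 + 1369) = 1/2665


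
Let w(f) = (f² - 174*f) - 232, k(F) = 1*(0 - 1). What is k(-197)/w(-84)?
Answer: -1/21440 ≈ -4.6642e-5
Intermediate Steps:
k(F) = -1 (k(F) = 1*(-1) = -1)
w(f) = -232 + f² - 174*f
k(-197)/w(-84) = -1/(-232 + (-84)² - 174*(-84)) = -1/(-232 + 7056 + 14616) = -1/21440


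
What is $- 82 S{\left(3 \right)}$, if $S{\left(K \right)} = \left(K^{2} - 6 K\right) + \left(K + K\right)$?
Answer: $246$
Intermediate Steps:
$S{\left(K \right)} = K^{2} - 4 K$ ($S{\left(K \right)} = \left(K^{2} - 6 K\right) + 2 K = K^{2} - 4 K$)
$- 82 S{\left(3 \right)} = - 82 \cdot 3 \left(-4 + 3\right) = - 82 \cdot 3 \left(-1\right) = \left(-82\right) \left(-3\right) = 246$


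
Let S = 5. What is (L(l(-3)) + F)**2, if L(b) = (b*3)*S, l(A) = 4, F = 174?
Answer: 54756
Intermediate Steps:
L(b) = 15*b (L(b) = (b*3)*5 = (3*b)*5 = 15*b)
(L(l(-3)) + F)**2 = (15*4 + 174)**2 = (60 + 174)**2 = 234**2 = 54756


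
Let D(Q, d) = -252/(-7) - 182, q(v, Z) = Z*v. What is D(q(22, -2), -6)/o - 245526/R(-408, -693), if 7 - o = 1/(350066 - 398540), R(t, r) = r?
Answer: 26135711474/78382689 ≈ 333.44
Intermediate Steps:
D(Q, d) = -146 (D(Q, d) = -252*(-⅐) - 182 = 36 - 182 = -146)
o = 339319/48474 (o = 7 - 1/(350066 - 398540) = 7 - 1/(-48474) = 7 - 1*(-1/48474) = 7 + 1/48474 = 339319/48474 ≈ 7.0000)
D(q(22, -2), -6)/o - 245526/R(-408, -693) = -146/339319/48474 - 245526/(-693) = -146*48474/339319 - 245526*(-1/693) = -7077204/339319 + 81842/231 = 26135711474/78382689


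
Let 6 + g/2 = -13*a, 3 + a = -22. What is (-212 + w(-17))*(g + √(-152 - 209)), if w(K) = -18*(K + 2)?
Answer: 37004 + 1102*I ≈ 37004.0 + 1102.0*I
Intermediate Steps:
a = -25 (a = -3 - 22 = -25)
w(K) = -36 - 18*K (w(K) = -18*(2 + K) = -36 - 18*K)
g = 638 (g = -12 + 2*(-13*(-25)) = -12 + 2*325 = -12 + 650 = 638)
(-212 + w(-17))*(g + √(-152 - 209)) = (-212 + (-36 - 18*(-17)))*(638 + √(-152 - 209)) = (-212 + (-36 + 306))*(638 + √(-361)) = (-212 + 270)*(638 + 19*I) = 58*(638 + 19*I) = 37004 + 1102*I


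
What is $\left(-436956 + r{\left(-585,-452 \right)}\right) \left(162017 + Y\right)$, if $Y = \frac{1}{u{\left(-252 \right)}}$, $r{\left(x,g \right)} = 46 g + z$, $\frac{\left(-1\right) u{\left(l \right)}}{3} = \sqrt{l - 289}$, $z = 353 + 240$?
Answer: $-74066881635 - \frac{152385 i \sqrt{541}}{541} \approx -7.4067 \cdot 10^{10} - 6551.5 i$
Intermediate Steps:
$z = 593$
$u{\left(l \right)} = - 3 \sqrt{-289 + l}$ ($u{\left(l \right)} = - 3 \sqrt{l - 289} = - 3 \sqrt{-289 + l}$)
$r{\left(x,g \right)} = 593 + 46 g$ ($r{\left(x,g \right)} = 46 g + 593 = 593 + 46 g$)
$Y = \frac{i \sqrt{541}}{1623}$ ($Y = \frac{1}{\left(-3\right) \sqrt{-289 - 252}} = \frac{1}{\left(-3\right) \sqrt{-541}} = \frac{1}{\left(-3\right) i \sqrt{541}} = \frac{i \sqrt{541}}{1623} \approx 0.014331 i$)
$\left(-436956 + r{\left(-585,-452 \right)}\right) \left(162017 + Y\right) = \left(-436956 + \left(593 + 46 \left(-452\right)\right)\right) \left(162017 + \frac{i \sqrt{541}}{1623}\right) = \left(-436956 + \left(593 - 20792\right)\right) \left(162017 + \frac{i \sqrt{541}}{1623}\right) = \left(-436956 - 20199\right) \left(162017 + \frac{i \sqrt{541}}{1623}\right) = - 457155 \left(162017 + \frac{i \sqrt{541}}{1623}\right) = -74066881635 - \frac{152385 i \sqrt{541}}{541}$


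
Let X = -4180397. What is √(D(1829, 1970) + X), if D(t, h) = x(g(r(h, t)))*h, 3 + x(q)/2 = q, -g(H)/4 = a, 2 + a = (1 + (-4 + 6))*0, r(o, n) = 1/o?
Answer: I*√4160697 ≈ 2039.8*I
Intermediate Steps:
a = -2 (a = -2 + (1 + (-4 + 6))*0 = -2 + (1 + 2)*0 = -2 + 3*0 = -2 + 0 = -2)
g(H) = 8 (g(H) = -4*(-2) = 8)
x(q) = -6 + 2*q
D(t, h) = 10*h (D(t, h) = (-6 + 2*8)*h = (-6 + 16)*h = 10*h)
√(D(1829, 1970) + X) = √(10*1970 - 4180397) = √(19700 - 4180397) = √(-4160697) = I*√4160697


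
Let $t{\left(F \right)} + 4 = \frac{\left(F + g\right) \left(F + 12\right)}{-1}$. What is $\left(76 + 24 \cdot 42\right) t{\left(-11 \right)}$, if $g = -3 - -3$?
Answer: $7588$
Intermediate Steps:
$g = 0$ ($g = -3 + 3 = 0$)
$t{\left(F \right)} = -4 - F \left(12 + F\right)$ ($t{\left(F \right)} = -4 + \frac{\left(F + 0\right) \left(F + 12\right)}{-1} = -4 + F \left(12 + F\right) \left(-1\right) = -4 - F \left(12 + F\right)$)
$\left(76 + 24 \cdot 42\right) t{\left(-11 \right)} = \left(76 + 24 \cdot 42\right) \left(-4 - \left(-11\right)^{2} - -132\right) = \left(76 + 1008\right) \left(-4 - 121 + 132\right) = 1084 \left(-4 - 121 + 132\right) = 1084 \cdot 7 = 7588$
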